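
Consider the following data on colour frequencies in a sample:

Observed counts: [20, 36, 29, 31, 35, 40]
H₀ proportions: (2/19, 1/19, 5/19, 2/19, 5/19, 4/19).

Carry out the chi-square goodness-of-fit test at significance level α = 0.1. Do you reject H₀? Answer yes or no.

n = 191; E_i = n·p_i = [20.11, 10.05, 50.26, 20.11, 50.26, 40.21]
χ² = (20−20.11)²/20.11 + (36−10.05)²/10.05 + (29−50.26)²/50.26 + (31−20.11)²/20.11 + (35−50.26)²/50.26 + (40−40.21)²/40.21 = 86.5094
df = 5
p-value (upper-tail) = 0.00000
At α=0.1: p < α → reject H₀

reject H₀: yes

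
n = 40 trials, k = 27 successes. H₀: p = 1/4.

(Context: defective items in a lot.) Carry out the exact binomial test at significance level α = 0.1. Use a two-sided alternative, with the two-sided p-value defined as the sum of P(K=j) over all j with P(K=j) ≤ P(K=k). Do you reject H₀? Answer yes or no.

reject H₀: yes

Exact binomial: n=40, k=27, p₀=1/4=0.2500
P(X=j) = C(n,j)·p₀^j·(1−p₀)^(n−j); p = Σ P(X=j) over j with P(X=j) ≤ P(X=27)
p-value (two-sided) = 0.00000
At α=0.1: p < α → reject H₀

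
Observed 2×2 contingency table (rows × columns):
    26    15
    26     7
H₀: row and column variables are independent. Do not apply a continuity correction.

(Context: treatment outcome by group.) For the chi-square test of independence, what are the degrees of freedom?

degrees of freedom = 1

df = (r−1)(c−1) = (2−1)·(2−1) = 1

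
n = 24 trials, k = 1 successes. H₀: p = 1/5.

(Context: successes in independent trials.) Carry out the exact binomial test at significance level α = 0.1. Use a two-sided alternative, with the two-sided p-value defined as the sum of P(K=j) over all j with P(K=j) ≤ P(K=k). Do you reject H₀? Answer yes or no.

Exact binomial: n=24, k=1, p₀=1/5=0.2000
P(X=j) = C(n,j)·p₀^j·(1−p₀)^(n−j); p = Σ P(X=j) over j with P(X=j) ≤ P(X=1)
p-value (two-sided) = 0.06923
At α=0.1: p < α → reject H₀

reject H₀: yes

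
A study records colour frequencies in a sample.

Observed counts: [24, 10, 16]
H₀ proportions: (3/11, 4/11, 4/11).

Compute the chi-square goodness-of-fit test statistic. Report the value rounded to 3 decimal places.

test statistic = 11.820

n = 50; E_i = n·p_i = [13.64, 18.18, 18.18]
χ² = (24−13.64)²/13.64 + (10−18.18)²/18.18 + (16−18.18)²/18.18 = 11.8200
df = 2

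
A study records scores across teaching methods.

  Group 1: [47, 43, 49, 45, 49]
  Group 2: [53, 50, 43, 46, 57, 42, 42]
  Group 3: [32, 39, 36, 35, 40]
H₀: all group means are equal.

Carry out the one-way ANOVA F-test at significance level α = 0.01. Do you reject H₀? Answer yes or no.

reject H₀: yes

Group means [46.60, 47.57, 36.40], grand mean 44.000
SSB = Σnᵢ(x̄ᵢ−x̄)² = 411.886; SSW = ΣΣ(x−x̄ᵢ)² = 278.114
MSB = 411.886/2 = 205.9429; MSW = 278.114/14 = 19.8653
F = MSB/MSW = 10.3670
df = (2, 14)
p-value (upper-tail) = 0.00173
At α=0.01: p < α → reject H₀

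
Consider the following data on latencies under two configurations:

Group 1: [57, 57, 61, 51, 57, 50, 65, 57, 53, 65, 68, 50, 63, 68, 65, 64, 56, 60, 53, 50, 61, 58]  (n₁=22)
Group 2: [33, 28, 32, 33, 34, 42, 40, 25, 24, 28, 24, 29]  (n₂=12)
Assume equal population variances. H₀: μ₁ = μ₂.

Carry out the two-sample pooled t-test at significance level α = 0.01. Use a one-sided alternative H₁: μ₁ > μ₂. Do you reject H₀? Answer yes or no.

x̄₁=58.591, s₁=5.861, n₁=22
x̄₂=31.000, s₂=5.847, n₂=12
s_p² = [21·5.861² + 11·5.847²]/32 = 34.2912
SE = √(s_p²·(1/22+1/12)) = 2.1015
t = (58.591−31.000)/2.1015 = 13.1292
df = 32
p-value (one-sided, H₁ greater) = 0.00000
At α=0.01: p < α → reject H₀

reject H₀: yes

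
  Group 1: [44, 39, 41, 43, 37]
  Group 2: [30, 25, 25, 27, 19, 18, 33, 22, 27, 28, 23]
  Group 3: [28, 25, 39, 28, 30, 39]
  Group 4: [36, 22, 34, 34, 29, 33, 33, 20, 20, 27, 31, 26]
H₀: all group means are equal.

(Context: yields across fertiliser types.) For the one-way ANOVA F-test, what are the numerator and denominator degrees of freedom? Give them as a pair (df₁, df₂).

k = 4 groups, N = 34 total
df = (k−1, N−k) = (4−1, 34−4) = (3, 30)

degrees of freedom = [3, 30]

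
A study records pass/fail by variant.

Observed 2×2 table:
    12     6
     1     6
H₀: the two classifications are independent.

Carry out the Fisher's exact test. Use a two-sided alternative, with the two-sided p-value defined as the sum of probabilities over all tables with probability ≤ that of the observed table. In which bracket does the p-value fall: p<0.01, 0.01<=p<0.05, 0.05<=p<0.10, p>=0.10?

p-value bracket: 0.01<=p<0.05

Margins: r₁=18, r₂=7, c₁=13, c₂=12, n=25
p_obs = C(18,12)·C(7,1)/C(25,13); sum pmf over tables with pmf ≤ p_obs
p-value (two-sided) = 0.03021
→ bracket: 0.01<=p<0.05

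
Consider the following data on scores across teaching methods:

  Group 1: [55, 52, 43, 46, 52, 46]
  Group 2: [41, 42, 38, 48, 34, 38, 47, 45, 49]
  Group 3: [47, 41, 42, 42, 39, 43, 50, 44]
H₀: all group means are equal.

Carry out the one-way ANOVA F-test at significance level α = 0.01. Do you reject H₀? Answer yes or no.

reject H₀: no

Group means [49.00, 42.44, 43.50], grand mean 44.522
SSB = Σnᵢ(x̄ᵢ−x̄)² = 167.517; SSW = ΣΣ(x−x̄ᵢ)² = 408.222
MSB = 167.517/2 = 83.7585; MSW = 408.222/20 = 20.4111
F = MSB/MSW = 4.1036
df = (2, 20)
p-value (upper-tail) = 0.03212
At α=0.01: p ≥ α → fail to reject H₀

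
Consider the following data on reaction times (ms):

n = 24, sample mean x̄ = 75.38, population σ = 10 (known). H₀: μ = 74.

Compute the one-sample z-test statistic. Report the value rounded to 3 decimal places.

test statistic = 0.676

SE = σ/√n = 10/√24 = 2.0412
z = (x̄−μ₀)/SE = (75.38−74)/2.0412 = 0.6761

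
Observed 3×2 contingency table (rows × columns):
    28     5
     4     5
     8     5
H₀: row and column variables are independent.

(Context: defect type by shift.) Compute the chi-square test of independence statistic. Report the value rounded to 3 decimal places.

Row totals [33, 9, 13], col totals [40, 15], n=55
χ² = (28−24.00)²/24.00 + (5−9.00)²/9.00 + (4−6.55)²/6.55 + (5−2.45)²/2.45 + (8−9.45)²/9.45 + (5−3.55)²/3.55 = 6.8946
df = 2

test statistic = 6.895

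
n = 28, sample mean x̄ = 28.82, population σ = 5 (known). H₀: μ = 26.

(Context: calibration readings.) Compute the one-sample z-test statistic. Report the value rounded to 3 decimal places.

test statistic = 2.984

SE = σ/√n = 5/√28 = 0.9449
z = (x̄−μ₀)/SE = (28.82−26)/0.9449 = 2.9844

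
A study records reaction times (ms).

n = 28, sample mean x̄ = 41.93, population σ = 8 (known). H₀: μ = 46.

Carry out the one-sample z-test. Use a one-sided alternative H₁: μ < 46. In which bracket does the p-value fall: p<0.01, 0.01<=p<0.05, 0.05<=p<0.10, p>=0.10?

SE = σ/√n = 8/√28 = 1.5119
z = (x̄−μ₀)/SE = (41.93−46)/1.5119 = -2.6921
p-value (one-sided, H₁ less) = 0.00355
→ bracket: p<0.01

p-value bracket: p<0.01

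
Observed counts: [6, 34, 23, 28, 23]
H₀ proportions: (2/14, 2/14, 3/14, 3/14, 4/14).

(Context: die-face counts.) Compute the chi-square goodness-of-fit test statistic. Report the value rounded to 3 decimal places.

test statistic = 29.183

n = 114; E_i = n·p_i = [16.29, 16.29, 24.43, 24.43, 32.57]
χ² = (6−16.29)²/16.29 + (34−16.29)²/16.29 + (23−24.43)²/24.43 + (28−24.43)²/24.43 + (23−32.57)²/32.57 = 29.1827
df = 4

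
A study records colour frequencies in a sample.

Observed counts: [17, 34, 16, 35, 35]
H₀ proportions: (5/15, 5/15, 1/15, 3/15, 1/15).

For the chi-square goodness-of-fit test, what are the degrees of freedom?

degrees of freedom = 4

df = k − 1 = 5 − 1 = 4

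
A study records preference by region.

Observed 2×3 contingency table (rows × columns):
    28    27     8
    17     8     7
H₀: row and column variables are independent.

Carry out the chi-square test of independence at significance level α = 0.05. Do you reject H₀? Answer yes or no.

reject H₀: no

Row totals [63, 32], col totals [45, 35, 15], n=95
χ² = (28−29.84)²/29.84 + (27−23.21)²/23.21 + (8−9.95)²/9.95 + (17−15.16)²/15.16 + (8−11.79)²/11.79 + (7−5.05)²/5.05 = 3.3061
df = 2
p-value (upper-tail) = 0.19147
At α=0.05: p ≥ α → fail to reject H₀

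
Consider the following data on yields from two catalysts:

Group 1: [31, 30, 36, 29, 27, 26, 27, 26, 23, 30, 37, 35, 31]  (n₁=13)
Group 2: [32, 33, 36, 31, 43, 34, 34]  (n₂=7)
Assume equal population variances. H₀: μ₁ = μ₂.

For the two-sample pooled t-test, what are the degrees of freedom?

degrees of freedom = 18

df = n₁ + n₂ − 2 = 13 + 7 − 2 = 18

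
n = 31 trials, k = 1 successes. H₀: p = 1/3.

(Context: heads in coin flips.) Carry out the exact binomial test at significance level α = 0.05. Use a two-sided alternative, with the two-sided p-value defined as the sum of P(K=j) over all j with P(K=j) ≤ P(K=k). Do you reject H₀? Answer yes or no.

Exact binomial: n=31, k=1, p₀=1/3=0.3333
P(X=j) = C(n,j)·p₀^j·(1−p₀)^(n−j); p = Σ P(X=j) over j with P(X=j) ≤ P(X=1)
p-value (two-sided) = 0.00008
At α=0.05: p < α → reject H₀

reject H₀: yes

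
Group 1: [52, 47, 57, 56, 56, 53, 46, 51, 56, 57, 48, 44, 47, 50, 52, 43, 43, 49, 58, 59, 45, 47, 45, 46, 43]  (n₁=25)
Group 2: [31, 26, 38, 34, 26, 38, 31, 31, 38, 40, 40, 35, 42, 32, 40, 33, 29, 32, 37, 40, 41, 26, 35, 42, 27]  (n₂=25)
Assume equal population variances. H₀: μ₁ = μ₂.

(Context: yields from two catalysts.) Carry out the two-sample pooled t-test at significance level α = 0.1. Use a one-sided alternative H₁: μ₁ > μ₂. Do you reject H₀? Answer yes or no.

x̄₁=50.000, s₁=5.268, n₁=25
x̄₂=34.560, s₂=5.300, n₂=25
s_p² = [24·5.268² + 24·5.300²]/48 = 27.9200
SE = √(s_p²·(1/25+1/25)) = 1.4945
t = (50.000−34.560)/1.4945 = 10.3311
df = 48
p-value (one-sided, H₁ greater) = 0.00000
At α=0.1: p < α → reject H₀

reject H₀: yes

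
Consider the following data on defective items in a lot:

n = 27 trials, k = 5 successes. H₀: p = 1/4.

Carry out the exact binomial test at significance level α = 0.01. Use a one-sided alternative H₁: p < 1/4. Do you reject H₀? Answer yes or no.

Exact binomial: n=27, k=5, p₀=1/4=0.2500
P(X≤5) from Σ C(n,i)·p₀^i·(1−p₀)^(n−i)
p-value (one-sided, H₁ less) = 0.29895
At α=0.01: p ≥ α → fail to reject H₀

reject H₀: no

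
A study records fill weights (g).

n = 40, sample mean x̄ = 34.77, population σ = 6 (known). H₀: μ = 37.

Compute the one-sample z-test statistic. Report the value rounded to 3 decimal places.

SE = σ/√n = 6/√40 = 0.9487
z = (x̄−μ₀)/SE = (34.77−37)/0.9487 = -2.3506

test statistic = -2.351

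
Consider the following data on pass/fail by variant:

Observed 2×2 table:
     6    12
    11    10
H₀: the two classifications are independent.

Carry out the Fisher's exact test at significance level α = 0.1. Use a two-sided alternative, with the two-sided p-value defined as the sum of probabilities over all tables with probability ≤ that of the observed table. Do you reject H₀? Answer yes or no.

reject H₀: no

Margins: r₁=18, r₂=21, c₁=17, c₂=22, n=39
p_obs = C(18,6)·C(21,11)/C(39,17); sum pmf over tables with pmf ≤ p_obs
p-value (two-sided) = 0.33400
At α=0.1: p ≥ α → fail to reject H₀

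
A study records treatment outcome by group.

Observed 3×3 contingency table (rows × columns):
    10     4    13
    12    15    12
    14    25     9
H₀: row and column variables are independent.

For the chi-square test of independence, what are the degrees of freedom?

degrees of freedom = 4

df = (r−1)(c−1) = (3−1)·(3−1) = 4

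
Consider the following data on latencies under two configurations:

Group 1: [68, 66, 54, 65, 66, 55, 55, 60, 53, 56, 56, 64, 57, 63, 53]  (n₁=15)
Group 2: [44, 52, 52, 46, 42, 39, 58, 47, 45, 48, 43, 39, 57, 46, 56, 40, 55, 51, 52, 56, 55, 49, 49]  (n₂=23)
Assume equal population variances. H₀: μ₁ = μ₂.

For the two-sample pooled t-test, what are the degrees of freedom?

df = n₁ + n₂ − 2 = 15 + 23 − 2 = 36

degrees of freedom = 36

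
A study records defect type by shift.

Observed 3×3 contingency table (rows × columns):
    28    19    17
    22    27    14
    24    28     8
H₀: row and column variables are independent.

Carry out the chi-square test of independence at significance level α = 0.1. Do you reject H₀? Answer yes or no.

Row totals [64, 63, 60], col totals [74, 74, 39], n=187
χ² = (28−25.33)²/25.33 + (19−25.33)²/25.33 + (17−13.35)²/13.35 + (22−24.93)²/24.93 + (27−24.93)²/24.93 + (14−13.14)²/13.14 + (24−23.74)²/23.74 + (28−23.74)²/23.74 + (8−12.51)²/12.51 = 5.8284
df = 4
p-value (upper-tail) = 0.21233
At α=0.1: p ≥ α → fail to reject H₀

reject H₀: no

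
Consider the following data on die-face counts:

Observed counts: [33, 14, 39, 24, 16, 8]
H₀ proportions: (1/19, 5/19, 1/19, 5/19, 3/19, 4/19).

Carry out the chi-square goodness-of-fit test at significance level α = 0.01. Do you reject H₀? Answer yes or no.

n = 134; E_i = n·p_i = [7.05, 35.26, 7.05, 35.26, 21.16, 28.21]
χ² = (33−7.05)²/7.05 + (14−35.26)²/35.26 + (39−7.05)²/7.05 + (24−35.26)²/35.26 + (16−21.16)²/21.16 + (8−28.21)²/28.21 = 272.3353
df = 5
p-value (upper-tail) = 0.00000
At α=0.01: p < α → reject H₀

reject H₀: yes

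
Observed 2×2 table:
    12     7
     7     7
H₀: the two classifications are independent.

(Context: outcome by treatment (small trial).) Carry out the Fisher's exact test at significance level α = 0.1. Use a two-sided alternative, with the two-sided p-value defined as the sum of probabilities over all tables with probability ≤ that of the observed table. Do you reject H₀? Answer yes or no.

Margins: r₁=19, r₂=14, c₁=19, c₂=14, n=33
p_obs = C(19,12)·C(14,7)/C(33,19); sum pmf over tables with pmf ≤ p_obs
p-value (two-sided) = 0.49694
At α=0.1: p ≥ α → fail to reject H₀

reject H₀: no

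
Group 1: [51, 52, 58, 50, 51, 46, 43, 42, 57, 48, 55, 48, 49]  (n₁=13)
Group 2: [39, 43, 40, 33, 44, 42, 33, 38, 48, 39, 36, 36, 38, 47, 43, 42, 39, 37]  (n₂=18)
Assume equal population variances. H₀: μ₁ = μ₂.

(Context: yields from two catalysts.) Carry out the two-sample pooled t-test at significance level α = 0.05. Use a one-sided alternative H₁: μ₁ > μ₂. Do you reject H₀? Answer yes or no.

reject H₀: yes

x̄₁=50.000, s₁=4.848, n₁=13
x̄₂=39.833, s₂=4.232, n₂=18
s_p² = [12·4.848² + 17·4.232²]/29 = 20.2241
SE = √(s_p²·(1/13+1/18)) = 1.6368
t = (50.000−39.833)/1.6368 = 6.2111
df = 29
p-value (one-sided, H₁ greater) = 0.00000
At α=0.05: p < α → reject H₀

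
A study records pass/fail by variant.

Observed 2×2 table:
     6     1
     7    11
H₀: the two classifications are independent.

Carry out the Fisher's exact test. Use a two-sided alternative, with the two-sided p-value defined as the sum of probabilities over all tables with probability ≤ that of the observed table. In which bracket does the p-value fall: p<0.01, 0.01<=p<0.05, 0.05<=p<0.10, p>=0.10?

Margins: r₁=7, r₂=18, c₁=13, c₂=12, n=25
p_obs = C(7,6)·C(18,7)/C(25,13); sum pmf over tables with pmf ≤ p_obs
p-value (two-sided) = 0.07304
→ bracket: 0.05<=p<0.10

p-value bracket: 0.05<=p<0.10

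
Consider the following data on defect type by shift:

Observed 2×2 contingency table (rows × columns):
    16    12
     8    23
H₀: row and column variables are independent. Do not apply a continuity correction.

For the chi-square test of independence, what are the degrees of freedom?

df = (r−1)(c−1) = (2−1)·(2−1) = 1

degrees of freedom = 1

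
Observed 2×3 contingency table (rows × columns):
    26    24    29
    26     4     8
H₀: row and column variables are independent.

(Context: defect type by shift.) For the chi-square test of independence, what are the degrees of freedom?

degrees of freedom = 2

df = (r−1)(c−1) = (2−1)·(3−1) = 2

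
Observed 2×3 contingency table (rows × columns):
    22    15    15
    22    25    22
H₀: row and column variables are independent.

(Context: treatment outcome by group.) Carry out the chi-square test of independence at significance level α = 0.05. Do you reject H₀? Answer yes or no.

reject H₀: no

Row totals [52, 69], col totals [44, 40, 37], n=121
χ² = (22−18.91)²/18.91 + (15−17.19)²/17.19 + (15−15.90)²/15.90 + (22−25.09)²/25.09 + (25−22.81)²/22.81 + (22−21.10)²/21.10 = 1.4648
df = 2
p-value (upper-tail) = 0.48075
At α=0.05: p ≥ α → fail to reject H₀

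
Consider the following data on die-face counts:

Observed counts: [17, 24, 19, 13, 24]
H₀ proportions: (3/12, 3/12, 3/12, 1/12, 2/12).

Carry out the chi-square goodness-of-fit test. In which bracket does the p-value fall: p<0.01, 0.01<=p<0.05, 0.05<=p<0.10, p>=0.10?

p-value bracket: 0.01<=p<0.05

n = 97; E_i = n·p_i = [24.25, 24.25, 24.25, 8.08, 16.17]
χ² = (17−24.25)²/24.25 + (24−24.25)²/24.25 + (19−24.25)²/24.25 + (13−8.08)²/8.08 + (24−16.17)²/16.17 = 10.0928
df = 4
p-value (upper-tail) = 0.03889
→ bracket: 0.01<=p<0.05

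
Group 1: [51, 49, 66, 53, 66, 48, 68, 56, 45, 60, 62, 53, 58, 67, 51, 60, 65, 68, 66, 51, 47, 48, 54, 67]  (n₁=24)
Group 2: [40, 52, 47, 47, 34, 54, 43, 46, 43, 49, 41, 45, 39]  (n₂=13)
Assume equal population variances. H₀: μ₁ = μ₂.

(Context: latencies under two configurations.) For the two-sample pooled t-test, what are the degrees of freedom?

df = n₁ + n₂ − 2 = 24 + 13 − 2 = 35

degrees of freedom = 35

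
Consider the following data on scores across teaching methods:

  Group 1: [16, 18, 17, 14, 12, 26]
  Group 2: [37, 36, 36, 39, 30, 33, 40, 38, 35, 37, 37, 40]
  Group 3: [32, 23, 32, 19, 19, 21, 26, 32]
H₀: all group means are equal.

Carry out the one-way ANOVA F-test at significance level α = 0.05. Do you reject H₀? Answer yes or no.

reject H₀: yes

Group means [17.17, 36.50, 25.50], grand mean 28.654
SSB = Σnᵢ(x̄ᵢ−x̄)² = 1610.051; SSW = ΣΣ(x−x̄ᵢ)² = 445.833
MSB = 1610.051/2 = 805.0256; MSW = 445.833/23 = 19.3841
F = MSB/MSW = 41.5303
df = (2, 23)
p-value (upper-tail) = 0.00000
At α=0.05: p < α → reject H₀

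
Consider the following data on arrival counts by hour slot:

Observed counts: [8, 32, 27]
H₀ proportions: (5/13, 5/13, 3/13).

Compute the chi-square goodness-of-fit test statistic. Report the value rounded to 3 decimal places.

n = 67; E_i = n·p_i = [25.77, 25.77, 15.46]
χ² = (8−25.77)²/25.77 + (32−25.77)²/25.77 + (27−15.46)²/15.46 = 22.3701
df = 2

test statistic = 22.370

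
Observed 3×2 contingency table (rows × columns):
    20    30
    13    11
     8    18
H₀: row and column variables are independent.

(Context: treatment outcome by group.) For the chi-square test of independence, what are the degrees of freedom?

degrees of freedom = 2

df = (r−1)(c−1) = (3−1)·(2−1) = 2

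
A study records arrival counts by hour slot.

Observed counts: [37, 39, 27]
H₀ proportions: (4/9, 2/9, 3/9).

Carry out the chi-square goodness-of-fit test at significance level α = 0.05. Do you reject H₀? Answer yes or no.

reject H₀: yes

n = 103; E_i = n·p_i = [45.78, 22.89, 34.33]
χ² = (37−45.78)²/45.78 + (39−22.89)²/22.89 + (27−34.33)²/34.33 = 14.5898
df = 2
p-value (upper-tail) = 0.00068
At α=0.05: p < α → reject H₀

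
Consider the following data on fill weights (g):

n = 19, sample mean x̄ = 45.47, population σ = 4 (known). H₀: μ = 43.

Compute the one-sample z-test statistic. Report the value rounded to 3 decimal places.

SE = σ/√n = 4/√19 = 0.9177
z = (x̄−μ₀)/SE = (45.47−43)/0.9177 = 2.6916

test statistic = 2.692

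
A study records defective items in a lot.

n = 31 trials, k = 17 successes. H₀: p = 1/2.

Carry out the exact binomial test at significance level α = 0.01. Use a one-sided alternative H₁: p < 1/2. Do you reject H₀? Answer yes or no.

Exact binomial: n=31, k=17, p₀=1/2=0.5000
P(X≤17) from Σ C(n,i)·p₀^i·(1−p₀)^(n−i)
p-value (one-sided, H₁ less) = 0.76344
At α=0.01: p ≥ α → fail to reject H₀

reject H₀: no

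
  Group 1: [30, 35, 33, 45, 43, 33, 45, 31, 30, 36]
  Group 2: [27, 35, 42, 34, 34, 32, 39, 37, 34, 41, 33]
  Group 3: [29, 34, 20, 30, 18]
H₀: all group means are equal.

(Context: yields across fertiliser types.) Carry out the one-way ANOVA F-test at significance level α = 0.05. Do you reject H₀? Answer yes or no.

Group means [36.10, 35.27, 26.20], grand mean 33.846
SSB = Σnᵢ(x̄ᵢ−x̄)² = 365.503; SSW = ΣΣ(x−x̄ᵢ)² = 699.882
MSB = 365.503/2 = 182.7514; MSW = 699.882/23 = 30.4296
F = MSB/MSW = 6.0057
df = (2, 23)
p-value (upper-tail) = 0.00797
At α=0.05: p < α → reject H₀

reject H₀: yes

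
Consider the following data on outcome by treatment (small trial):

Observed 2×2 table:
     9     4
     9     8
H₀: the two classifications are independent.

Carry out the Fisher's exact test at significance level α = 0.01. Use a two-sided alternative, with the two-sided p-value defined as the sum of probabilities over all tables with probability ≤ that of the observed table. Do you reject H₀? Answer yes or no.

Margins: r₁=13, r₂=17, c₁=18, c₂=12, n=30
p_obs = C(13,9)·C(17,9)/C(30,18); sum pmf over tables with pmf ≤ p_obs
p-value (two-sided) = 0.46508
At α=0.01: p ≥ α → fail to reject H₀

reject H₀: no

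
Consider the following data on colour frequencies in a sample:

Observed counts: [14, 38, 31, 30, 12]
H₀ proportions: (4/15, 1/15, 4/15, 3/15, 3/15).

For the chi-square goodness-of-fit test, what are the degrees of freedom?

df = k − 1 = 5 − 1 = 4

degrees of freedom = 4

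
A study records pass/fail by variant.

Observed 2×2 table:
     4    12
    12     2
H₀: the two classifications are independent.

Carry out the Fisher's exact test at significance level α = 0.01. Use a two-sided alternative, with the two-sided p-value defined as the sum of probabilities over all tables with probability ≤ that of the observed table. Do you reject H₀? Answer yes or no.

reject H₀: yes

Margins: r₁=16, r₂=14, c₁=16, c₂=14, n=30
p_obs = C(16,4)·C(14,12)/C(30,16); sum pmf over tables with pmf ≤ p_obs
p-value (two-sided) = 0.00127
At α=0.01: p < α → reject H₀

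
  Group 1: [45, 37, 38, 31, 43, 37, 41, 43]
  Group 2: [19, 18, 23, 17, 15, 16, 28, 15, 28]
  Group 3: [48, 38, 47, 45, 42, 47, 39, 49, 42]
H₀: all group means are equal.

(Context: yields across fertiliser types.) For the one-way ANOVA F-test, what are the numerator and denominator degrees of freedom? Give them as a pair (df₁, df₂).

k = 3 groups, N = 26 total
df = (k−1, N−k) = (3−1, 26−3) = (2, 23)

degrees of freedom = [2, 23]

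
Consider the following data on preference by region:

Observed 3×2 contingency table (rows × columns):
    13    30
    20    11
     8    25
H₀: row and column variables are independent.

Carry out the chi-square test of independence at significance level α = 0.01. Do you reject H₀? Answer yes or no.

reject H₀: yes

Row totals [43, 31, 33], col totals [41, 66], n=107
χ² = (13−16.48)²/16.48 + (30−26.52)²/26.52 + (20−11.88)²/11.88 + (11−19.12)²/19.12 + (8−12.64)²/12.64 + (25−20.36)²/20.36 = 12.9576
df = 2
p-value (upper-tail) = 0.00154
At α=0.01: p < α → reject H₀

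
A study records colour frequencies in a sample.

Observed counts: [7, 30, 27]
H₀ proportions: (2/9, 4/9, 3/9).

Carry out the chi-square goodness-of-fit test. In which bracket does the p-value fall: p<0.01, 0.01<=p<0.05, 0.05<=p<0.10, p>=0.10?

n = 64; E_i = n·p_i = [14.22, 28.44, 21.33]
χ² = (7−14.22)²/14.22 + (30−28.44)²/28.44 + (27−21.33)²/21.33 = 5.2578
df = 2
p-value (upper-tail) = 0.07216
→ bracket: 0.05<=p<0.10

p-value bracket: 0.05<=p<0.10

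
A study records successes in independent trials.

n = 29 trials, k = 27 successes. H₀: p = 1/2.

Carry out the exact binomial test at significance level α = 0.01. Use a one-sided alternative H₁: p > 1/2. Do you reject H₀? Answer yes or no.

Exact binomial: n=29, k=27, p₀=1/2=0.5000
P(X≥27) from Σ C(n,i)·p₀^i·(1−p₀)^(n−i)
p-value (one-sided, H₁ greater) = 0.00000
At α=0.01: p < α → reject H₀

reject H₀: yes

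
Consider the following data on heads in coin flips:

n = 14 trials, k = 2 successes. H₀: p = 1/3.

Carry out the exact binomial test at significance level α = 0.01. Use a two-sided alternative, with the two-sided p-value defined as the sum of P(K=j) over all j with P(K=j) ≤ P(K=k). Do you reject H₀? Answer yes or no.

Exact binomial: n=14, k=2, p₀=1/3=0.3333
P(X=j) = C(n,j)·p₀^j·(1−p₀)^(n−j); p = Σ P(X=j) over j with P(X=j) ≤ P(X=2)
p-value (two-sided) = 0.16295
At α=0.01: p ≥ α → fail to reject H₀

reject H₀: no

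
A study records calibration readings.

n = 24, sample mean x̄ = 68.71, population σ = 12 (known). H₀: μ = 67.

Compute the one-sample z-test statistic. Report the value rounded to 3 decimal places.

test statistic = 0.698

SE = σ/√n = 12/√24 = 2.4495
z = (x̄−μ₀)/SE = (68.71−67)/2.4495 = 0.6981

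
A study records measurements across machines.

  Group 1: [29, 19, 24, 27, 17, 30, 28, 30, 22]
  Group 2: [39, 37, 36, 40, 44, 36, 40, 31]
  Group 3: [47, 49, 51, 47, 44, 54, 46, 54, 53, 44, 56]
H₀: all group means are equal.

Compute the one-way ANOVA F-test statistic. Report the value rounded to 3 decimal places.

test statistic = 77.924

Group means [25.11, 37.88, 49.55], grand mean 38.357
SSB = Σnᵢ(x̄ᵢ−x̄)² = 2957.937; SSW = ΣΣ(x−x̄ᵢ)² = 474.491
MSB = 2957.937/2 = 1478.9687; MSW = 474.491/25 = 18.9796
F = MSB/MSW = 77.9239
df = (2, 25)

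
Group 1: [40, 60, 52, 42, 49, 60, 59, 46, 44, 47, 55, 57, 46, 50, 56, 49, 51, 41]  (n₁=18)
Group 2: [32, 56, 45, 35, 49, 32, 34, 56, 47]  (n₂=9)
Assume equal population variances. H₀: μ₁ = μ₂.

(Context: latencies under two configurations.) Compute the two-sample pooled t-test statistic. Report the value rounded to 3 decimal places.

x̄₁=50.222, s₁=6.504, n₁=18
x̄₂=42.889, s₂=9.880, n₂=9
s_p² = [17·6.504² + 8·9.880²]/25 = 60.0000
SE = √(s_p²·(1/18+1/9)) = 3.1623
t = (50.222−42.889)/3.1623 = 2.3190
df = 25

test statistic = 2.319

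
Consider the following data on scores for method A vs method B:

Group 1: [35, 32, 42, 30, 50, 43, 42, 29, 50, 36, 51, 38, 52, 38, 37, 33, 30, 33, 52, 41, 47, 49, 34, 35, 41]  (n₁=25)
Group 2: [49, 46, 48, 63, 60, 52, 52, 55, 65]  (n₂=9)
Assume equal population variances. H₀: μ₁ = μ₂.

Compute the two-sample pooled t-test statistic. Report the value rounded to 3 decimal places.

x̄₁=40.000, s₁=7.528, n₁=25
x̄₂=54.444, s₂=6.803, n₂=9
s_p² = [24·7.528² + 8·6.803²]/32 = 54.0694
SE = √(s_p²·(1/25+1/9)) = 2.8584
t = (40.000−54.444)/2.8584 = -5.0533
df = 32

test statistic = -5.053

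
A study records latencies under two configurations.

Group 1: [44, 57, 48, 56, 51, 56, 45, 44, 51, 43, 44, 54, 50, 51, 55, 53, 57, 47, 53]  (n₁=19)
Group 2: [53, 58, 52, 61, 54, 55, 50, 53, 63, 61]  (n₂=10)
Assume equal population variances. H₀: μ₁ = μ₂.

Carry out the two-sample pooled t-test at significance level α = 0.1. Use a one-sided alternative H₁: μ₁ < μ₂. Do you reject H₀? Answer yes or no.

reject H₀: yes

x̄₁=50.474, s₁=4.846, n₁=19
x̄₂=56.000, s₂=4.447, n₂=10
s_p² = [18·4.846² + 9·4.447²]/27 = 22.2495
SE = √(s_p²·(1/19+1/10)) = 1.8428
t = (50.474−56.000)/1.8428 = -2.9988
df = 27
p-value (one-sided, H₁ less) = 0.00288
At α=0.1: p < α → reject H₀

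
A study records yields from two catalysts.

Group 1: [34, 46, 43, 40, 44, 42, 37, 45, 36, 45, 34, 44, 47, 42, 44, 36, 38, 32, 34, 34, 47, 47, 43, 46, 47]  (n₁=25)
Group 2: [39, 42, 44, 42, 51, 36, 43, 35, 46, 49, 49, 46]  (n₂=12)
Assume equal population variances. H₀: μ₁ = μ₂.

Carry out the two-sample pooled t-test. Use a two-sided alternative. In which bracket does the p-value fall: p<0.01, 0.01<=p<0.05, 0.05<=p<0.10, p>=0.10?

p-value bracket: p>=0.10

x̄₁=41.080, s₁=5.066, n₁=25
x̄₂=43.500, s₂=5.072, n₂=12
s_p² = [24·5.066² + 11·5.072²]/35 = 25.6811
SE = √(s_p²·(1/25+1/12)) = 1.7797
t = (41.080−43.500)/1.7797 = -1.3598
df = 35
p-value (two-sided) = 0.18260
→ bracket: p>=0.10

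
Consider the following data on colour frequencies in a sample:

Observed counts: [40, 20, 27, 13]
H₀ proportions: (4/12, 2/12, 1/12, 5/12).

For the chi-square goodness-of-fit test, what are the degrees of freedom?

degrees of freedom = 3

df = k − 1 = 4 − 1 = 3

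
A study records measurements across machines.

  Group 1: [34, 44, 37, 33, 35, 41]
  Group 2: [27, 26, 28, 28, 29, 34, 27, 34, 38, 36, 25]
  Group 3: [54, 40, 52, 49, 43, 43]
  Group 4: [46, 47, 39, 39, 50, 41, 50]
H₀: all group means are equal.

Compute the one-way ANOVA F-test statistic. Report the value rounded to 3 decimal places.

Group means [37.33, 30.18, 46.83, 44.57], grand mean 38.300
SSB = Σnᵢ(x̄ᵢ−x̄)² = 1442.783; SSW = ΣΣ(x−x̄ᵢ)² = 593.517
MSB = 1442.783/3 = 480.9276; MSW = 593.517/26 = 22.8276
F = MSB/MSW = 21.0678
df = (3, 26)

test statistic = 21.068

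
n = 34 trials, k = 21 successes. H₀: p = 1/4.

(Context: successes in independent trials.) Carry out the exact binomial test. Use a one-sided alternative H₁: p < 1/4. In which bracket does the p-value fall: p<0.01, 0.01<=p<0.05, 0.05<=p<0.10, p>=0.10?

p-value bracket: p>=0.10

Exact binomial: n=34, k=21, p₀=1/4=0.2500
P(X≤21) from Σ C(n,i)·p₀^i·(1−p₀)^(n−i)
p-value (one-sided, H₁ less) = 1.00000
→ bracket: p>=0.10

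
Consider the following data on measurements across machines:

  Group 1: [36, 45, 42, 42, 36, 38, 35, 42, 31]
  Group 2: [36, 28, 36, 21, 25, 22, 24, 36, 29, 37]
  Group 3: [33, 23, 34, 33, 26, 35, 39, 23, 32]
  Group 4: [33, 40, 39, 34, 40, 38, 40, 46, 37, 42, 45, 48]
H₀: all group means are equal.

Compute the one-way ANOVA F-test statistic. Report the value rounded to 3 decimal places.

Group means [38.56, 29.40, 30.89, 40.17], grand mean 35.025
SSB = Σnᵢ(x̄ᵢ−x̄)² = 899.797; SSW = ΣΣ(x−x̄ᵢ)² = 1003.178
MSB = 899.797/3 = 299.9324; MSW = 1003.178/36 = 27.8660
F = MSB/MSW = 10.7634
df = (3, 36)

test statistic = 10.763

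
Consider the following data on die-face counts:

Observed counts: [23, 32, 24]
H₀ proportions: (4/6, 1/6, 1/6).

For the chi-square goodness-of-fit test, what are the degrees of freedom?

df = k − 1 = 3 − 1 = 2

degrees of freedom = 2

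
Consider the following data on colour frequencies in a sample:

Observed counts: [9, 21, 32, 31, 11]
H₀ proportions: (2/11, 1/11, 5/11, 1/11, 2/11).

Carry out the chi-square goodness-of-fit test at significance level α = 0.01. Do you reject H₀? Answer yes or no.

reject H₀: yes

n = 104; E_i = n·p_i = [18.91, 9.45, 47.27, 9.45, 18.91]
χ² = (9−18.91)²/18.91 + (21−9.45)²/9.45 + (32−47.27)²/47.27 + (31−9.45)²/9.45 + (11−18.91)²/18.91 = 76.6327
df = 4
p-value (upper-tail) = 0.00000
At α=0.01: p < α → reject H₀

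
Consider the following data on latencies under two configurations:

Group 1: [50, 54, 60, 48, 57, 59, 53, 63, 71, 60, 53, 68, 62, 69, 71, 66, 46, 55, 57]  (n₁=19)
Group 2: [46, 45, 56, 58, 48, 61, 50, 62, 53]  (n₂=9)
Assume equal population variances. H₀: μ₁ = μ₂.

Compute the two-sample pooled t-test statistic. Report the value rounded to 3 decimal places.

x̄₁=59.053, s₁=7.590, n₁=19
x̄₂=53.222, s₂=6.379, n₂=9
s_p² = [18·7.590² + 8·6.379²]/26 = 52.4040
SE = √(s_p²·(1/19+1/9)) = 2.9293
t = (59.053−53.222)/2.9293 = 1.9904
df = 26

test statistic = 1.990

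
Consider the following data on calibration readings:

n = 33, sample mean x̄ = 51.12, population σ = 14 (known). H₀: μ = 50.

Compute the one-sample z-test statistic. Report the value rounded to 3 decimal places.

SE = σ/√n = 14/√33 = 2.4371
z = (x̄−μ₀)/SE = (51.12−50)/2.4371 = 0.4596

test statistic = 0.460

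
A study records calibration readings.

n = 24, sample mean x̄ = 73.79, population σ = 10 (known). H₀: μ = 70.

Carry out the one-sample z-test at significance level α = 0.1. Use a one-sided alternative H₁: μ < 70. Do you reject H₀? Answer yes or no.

reject H₀: no

SE = σ/√n = 10/√24 = 2.0412
z = (x̄−μ₀)/SE = (73.79−70)/2.0412 = 1.8567
p-value (one-sided, H₁ less) = 0.96832
At α=0.1: p ≥ α → fail to reject H₀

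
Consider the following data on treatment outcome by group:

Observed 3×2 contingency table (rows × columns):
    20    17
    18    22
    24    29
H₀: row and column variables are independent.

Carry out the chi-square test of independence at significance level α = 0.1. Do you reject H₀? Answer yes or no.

reject H₀: no

Row totals [37, 40, 53], col totals [62, 68], n=130
χ² = (20−17.65)²/17.65 + (17−19.35)²/19.35 + (18−19.08)²/19.08 + (22−20.92)²/20.92 + (24−25.28)²/25.28 + (29−27.72)²/27.72 = 0.8398
df = 2
p-value (upper-tail) = 0.65711
At α=0.1: p ≥ α → fail to reject H₀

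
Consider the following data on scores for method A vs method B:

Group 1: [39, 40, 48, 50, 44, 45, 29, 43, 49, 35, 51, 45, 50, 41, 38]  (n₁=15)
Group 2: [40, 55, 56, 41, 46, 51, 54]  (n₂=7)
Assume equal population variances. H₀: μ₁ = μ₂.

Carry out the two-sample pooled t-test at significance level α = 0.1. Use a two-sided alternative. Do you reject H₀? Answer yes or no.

reject H₀: yes

x̄₁=43.133, s₁=6.243, n₁=15
x̄₂=49.000, s₂=6.683, n₂=7
s_p² = [14·6.243² + 6·6.683²]/20 = 40.6867
SE = √(s_p²·(1/15+1/7)) = 2.9197
t = (43.133−49.000)/2.9197 = -2.0093
df = 20
p-value (two-sided) = 0.05819
At α=0.1: p < α → reject H₀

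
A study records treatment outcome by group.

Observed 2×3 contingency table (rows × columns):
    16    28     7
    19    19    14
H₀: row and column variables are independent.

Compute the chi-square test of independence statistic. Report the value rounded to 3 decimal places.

test statistic = 4.305

Row totals [51, 52], col totals [35, 47, 21], n=103
χ² = (16−17.33)²/17.33 + (28−23.27)²/23.27 + (7−10.40)²/10.40 + (19−17.67)²/17.67 + (19−23.73)²/23.73 + (14−10.60)²/10.60 = 4.3046
df = 2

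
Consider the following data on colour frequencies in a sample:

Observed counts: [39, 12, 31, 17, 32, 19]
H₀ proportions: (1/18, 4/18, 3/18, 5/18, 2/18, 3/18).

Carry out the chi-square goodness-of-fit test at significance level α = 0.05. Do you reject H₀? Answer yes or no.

reject H₀: yes

n = 150; E_i = n·p_i = [8.33, 33.33, 25.00, 41.67, 16.67, 25.00]
χ² = (39−8.33)²/8.33 + (12−33.33)²/33.33 + (31−25.00)²/25.00 + (17−41.67)²/41.67 + (32−16.67)²/16.67 + (19−25.00)²/25.00 = 158.0960
df = 5
p-value (upper-tail) = 0.00000
At α=0.05: p < α → reject H₀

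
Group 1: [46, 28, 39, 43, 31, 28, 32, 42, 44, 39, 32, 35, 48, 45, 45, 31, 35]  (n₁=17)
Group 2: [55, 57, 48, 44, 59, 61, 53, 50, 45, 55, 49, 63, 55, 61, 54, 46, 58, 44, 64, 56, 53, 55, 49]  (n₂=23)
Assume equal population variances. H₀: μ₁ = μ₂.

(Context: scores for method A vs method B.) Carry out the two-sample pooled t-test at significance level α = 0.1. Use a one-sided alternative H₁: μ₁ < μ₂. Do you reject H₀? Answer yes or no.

reject H₀: yes

x̄₁=37.824, s₁=6.748, n₁=17
x̄₂=53.652, s₂=5.967, n₂=23
s_p² = [16·6.748² + 22·5.967²]/38 = 39.7813
SE = √(s_p²·(1/17+1/23)) = 2.0173
t = (37.824−53.652)/2.0173 = -7.8463
df = 38
p-value (one-sided, H₁ less) = 0.00000
At α=0.1: p < α → reject H₀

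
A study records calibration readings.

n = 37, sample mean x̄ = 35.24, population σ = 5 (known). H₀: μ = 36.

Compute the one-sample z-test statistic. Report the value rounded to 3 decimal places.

test statistic = -0.925

SE = σ/√n = 5/√37 = 0.8220
z = (x̄−μ₀)/SE = (35.24−36)/0.8220 = -0.9246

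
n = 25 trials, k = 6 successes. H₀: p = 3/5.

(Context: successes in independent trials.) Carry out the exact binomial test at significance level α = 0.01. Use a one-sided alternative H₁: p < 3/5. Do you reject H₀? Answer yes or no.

Exact binomial: n=25, k=6, p₀=3/5=0.6000
P(X≤6) from Σ C(n,i)·p₀^i·(1−p₀)^(n−i)
p-value (one-sided, H₁ less) = 0.00028
At α=0.01: p < α → reject H₀

reject H₀: yes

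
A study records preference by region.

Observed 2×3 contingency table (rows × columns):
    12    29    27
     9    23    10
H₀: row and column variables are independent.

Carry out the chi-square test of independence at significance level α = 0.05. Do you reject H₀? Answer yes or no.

Row totals [68, 42], col totals [21, 52, 37], n=110
χ² = (12−12.98)²/12.98 + (29−32.15)²/32.15 + (27−22.87)²/22.87 + (9−8.02)²/8.02 + (23−19.85)²/19.85 + (10−14.13)²/14.13 = 2.9511
df = 2
p-value (upper-tail) = 0.22865
At α=0.05: p ≥ α → fail to reject H₀

reject H₀: no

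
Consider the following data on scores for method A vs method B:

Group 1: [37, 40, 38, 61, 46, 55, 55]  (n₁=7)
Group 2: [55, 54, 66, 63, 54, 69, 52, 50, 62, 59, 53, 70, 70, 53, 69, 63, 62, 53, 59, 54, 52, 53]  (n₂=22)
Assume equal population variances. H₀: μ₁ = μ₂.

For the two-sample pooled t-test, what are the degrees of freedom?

degrees of freedom = 27

df = n₁ + n₂ − 2 = 7 + 22 − 2 = 27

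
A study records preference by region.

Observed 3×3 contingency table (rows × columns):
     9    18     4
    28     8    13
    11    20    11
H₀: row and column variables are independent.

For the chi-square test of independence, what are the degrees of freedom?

degrees of freedom = 4

df = (r−1)(c−1) = (3−1)·(3−1) = 4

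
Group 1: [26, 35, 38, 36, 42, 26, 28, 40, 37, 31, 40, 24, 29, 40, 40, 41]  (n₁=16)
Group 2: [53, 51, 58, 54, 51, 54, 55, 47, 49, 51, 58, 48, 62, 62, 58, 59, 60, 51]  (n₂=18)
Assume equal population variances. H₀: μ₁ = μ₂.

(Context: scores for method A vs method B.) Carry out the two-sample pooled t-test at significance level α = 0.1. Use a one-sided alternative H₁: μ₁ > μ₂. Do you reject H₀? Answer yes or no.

reject H₀: no

x̄₁=34.562, s₁=6.218, n₁=16
x̄₂=54.500, s₂=4.731, n₂=18
s_p² = [15·6.218² + 17·4.731²]/32 = 30.0137
SE = √(s_p²·(1/16+1/18)) = 1.8824
t = (34.562−54.500)/1.8824 = -10.5918
df = 32
p-value (one-sided, H₁ greater) = 1.00000
At α=0.1: p ≥ α → fail to reject H₀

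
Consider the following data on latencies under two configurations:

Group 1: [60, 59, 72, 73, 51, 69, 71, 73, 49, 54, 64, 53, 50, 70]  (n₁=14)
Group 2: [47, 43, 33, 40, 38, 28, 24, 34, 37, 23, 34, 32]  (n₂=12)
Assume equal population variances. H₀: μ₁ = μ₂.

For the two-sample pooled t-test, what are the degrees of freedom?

df = n₁ + n₂ − 2 = 14 + 12 − 2 = 24

degrees of freedom = 24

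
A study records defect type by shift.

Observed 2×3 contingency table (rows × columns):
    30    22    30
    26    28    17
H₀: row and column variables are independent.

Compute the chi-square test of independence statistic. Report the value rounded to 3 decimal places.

test statistic = 3.830

Row totals [82, 71], col totals [56, 50, 47], n=153
χ² = (30−30.01)²/30.01 + (22−26.80)²/26.80 + (30−25.19)²/25.19 + (26−25.99)²/25.99 + (28−23.20)²/23.20 + (17−21.81)²/21.81 = 3.8304
df = 2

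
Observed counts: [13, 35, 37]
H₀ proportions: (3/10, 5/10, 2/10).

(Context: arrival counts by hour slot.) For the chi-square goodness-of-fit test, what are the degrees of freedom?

degrees of freedom = 2

df = k − 1 = 3 − 1 = 2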